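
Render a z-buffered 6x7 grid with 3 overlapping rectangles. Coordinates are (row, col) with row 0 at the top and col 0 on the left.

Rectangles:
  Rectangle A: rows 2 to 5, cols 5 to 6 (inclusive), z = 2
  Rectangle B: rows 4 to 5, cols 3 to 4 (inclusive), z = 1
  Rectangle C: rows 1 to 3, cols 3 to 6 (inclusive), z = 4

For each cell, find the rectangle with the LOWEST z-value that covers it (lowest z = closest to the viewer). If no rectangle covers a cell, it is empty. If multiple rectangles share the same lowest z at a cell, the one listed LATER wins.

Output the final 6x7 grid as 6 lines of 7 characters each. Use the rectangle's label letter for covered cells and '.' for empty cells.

.......
...CCCC
...CCAA
...CCAA
...BBAA
...BBAA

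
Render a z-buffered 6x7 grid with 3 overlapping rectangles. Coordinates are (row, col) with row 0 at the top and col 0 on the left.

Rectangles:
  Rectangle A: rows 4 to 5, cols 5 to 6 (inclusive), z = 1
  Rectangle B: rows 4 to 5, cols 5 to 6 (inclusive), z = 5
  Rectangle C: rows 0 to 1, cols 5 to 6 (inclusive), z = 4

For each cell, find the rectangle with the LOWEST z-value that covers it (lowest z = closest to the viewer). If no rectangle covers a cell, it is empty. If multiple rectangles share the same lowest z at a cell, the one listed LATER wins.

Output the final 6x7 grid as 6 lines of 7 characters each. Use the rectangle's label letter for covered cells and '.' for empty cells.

.....CC
.....CC
.......
.......
.....AA
.....AA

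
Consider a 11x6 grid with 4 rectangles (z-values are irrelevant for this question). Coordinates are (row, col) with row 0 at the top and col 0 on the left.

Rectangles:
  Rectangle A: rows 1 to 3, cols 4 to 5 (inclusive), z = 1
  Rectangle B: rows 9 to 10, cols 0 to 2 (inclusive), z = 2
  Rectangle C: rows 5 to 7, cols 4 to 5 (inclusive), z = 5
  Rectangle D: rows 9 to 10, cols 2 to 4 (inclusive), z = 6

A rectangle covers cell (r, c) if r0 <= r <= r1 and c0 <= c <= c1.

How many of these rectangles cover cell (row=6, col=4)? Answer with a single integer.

Check cell (6,4):
  A: rows 1-3 cols 4-5 -> outside (row miss)
  B: rows 9-10 cols 0-2 -> outside (row miss)
  C: rows 5-7 cols 4-5 -> covers
  D: rows 9-10 cols 2-4 -> outside (row miss)
Count covering = 1

Answer: 1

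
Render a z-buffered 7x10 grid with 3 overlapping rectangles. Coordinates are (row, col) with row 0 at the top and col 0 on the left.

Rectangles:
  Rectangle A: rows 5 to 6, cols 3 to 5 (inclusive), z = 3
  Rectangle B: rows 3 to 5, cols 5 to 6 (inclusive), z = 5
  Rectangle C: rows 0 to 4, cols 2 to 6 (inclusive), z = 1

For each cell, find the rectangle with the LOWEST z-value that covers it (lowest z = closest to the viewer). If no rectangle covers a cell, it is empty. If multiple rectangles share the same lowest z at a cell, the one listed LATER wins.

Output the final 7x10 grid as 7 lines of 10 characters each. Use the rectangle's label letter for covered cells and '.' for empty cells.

..CCCCC...
..CCCCC...
..CCCCC...
..CCCCC...
..CCCCC...
...AAAB...
...AAA....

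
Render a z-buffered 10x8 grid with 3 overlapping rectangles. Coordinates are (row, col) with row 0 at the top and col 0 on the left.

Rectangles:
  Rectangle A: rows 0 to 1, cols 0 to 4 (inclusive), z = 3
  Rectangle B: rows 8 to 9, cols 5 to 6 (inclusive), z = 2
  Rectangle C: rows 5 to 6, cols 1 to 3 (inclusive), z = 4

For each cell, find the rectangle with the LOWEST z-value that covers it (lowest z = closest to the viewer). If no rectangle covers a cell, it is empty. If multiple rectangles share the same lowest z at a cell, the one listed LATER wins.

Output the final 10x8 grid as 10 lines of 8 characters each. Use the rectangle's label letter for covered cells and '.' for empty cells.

AAAAA...
AAAAA...
........
........
........
.CCC....
.CCC....
........
.....BB.
.....BB.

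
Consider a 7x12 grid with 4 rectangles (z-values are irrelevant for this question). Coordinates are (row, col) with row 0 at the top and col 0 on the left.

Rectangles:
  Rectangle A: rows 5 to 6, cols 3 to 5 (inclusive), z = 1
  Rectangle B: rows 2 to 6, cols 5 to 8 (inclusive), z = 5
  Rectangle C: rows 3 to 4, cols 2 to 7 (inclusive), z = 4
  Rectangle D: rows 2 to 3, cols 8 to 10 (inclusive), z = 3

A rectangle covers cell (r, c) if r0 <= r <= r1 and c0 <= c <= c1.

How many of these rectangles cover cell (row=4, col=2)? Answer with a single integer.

Check cell (4,2):
  A: rows 5-6 cols 3-5 -> outside (row miss)
  B: rows 2-6 cols 5-8 -> outside (col miss)
  C: rows 3-4 cols 2-7 -> covers
  D: rows 2-3 cols 8-10 -> outside (row miss)
Count covering = 1

Answer: 1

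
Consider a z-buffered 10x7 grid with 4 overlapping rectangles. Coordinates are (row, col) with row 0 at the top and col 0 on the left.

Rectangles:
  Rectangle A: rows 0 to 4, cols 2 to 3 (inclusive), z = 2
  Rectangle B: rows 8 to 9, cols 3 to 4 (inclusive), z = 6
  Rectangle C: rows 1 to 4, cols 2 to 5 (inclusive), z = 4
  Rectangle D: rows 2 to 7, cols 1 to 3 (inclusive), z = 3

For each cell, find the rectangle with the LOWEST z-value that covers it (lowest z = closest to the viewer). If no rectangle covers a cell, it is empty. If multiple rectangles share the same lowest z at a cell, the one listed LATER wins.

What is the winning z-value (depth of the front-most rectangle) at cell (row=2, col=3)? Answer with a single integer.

Answer: 2

Derivation:
Check cell (2,3):
  A: rows 0-4 cols 2-3 z=2 -> covers; best now A (z=2)
  B: rows 8-9 cols 3-4 -> outside (row miss)
  C: rows 1-4 cols 2-5 z=4 -> covers; best now A (z=2)
  D: rows 2-7 cols 1-3 z=3 -> covers; best now A (z=2)
Winner: A at z=2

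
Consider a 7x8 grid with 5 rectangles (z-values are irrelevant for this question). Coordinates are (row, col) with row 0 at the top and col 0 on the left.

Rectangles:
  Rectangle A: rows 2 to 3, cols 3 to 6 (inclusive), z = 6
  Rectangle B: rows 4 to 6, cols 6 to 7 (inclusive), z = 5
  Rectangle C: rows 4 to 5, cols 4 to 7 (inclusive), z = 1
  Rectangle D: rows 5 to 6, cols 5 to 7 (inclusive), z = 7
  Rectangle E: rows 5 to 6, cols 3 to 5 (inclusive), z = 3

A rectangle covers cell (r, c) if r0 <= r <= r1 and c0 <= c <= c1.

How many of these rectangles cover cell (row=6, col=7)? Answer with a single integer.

Check cell (6,7):
  A: rows 2-3 cols 3-6 -> outside (row miss)
  B: rows 4-6 cols 6-7 -> covers
  C: rows 4-5 cols 4-7 -> outside (row miss)
  D: rows 5-6 cols 5-7 -> covers
  E: rows 5-6 cols 3-5 -> outside (col miss)
Count covering = 2

Answer: 2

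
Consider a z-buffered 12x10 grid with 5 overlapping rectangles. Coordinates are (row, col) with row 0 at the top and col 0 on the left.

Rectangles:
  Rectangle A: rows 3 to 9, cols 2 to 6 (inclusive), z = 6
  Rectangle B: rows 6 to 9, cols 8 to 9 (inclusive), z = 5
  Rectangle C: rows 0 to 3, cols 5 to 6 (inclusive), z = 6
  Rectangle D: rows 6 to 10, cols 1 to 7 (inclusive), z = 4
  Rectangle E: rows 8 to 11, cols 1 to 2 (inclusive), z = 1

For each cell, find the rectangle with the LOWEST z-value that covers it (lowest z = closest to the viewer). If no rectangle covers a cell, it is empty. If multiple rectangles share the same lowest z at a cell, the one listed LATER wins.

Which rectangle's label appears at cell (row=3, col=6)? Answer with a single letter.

Answer: C

Derivation:
Check cell (3,6):
  A: rows 3-9 cols 2-6 z=6 -> covers; best now A (z=6)
  B: rows 6-9 cols 8-9 -> outside (row miss)
  C: rows 0-3 cols 5-6 z=6 -> covers; best now C (z=6)
  D: rows 6-10 cols 1-7 -> outside (row miss)
  E: rows 8-11 cols 1-2 -> outside (row miss)
Winner: C at z=6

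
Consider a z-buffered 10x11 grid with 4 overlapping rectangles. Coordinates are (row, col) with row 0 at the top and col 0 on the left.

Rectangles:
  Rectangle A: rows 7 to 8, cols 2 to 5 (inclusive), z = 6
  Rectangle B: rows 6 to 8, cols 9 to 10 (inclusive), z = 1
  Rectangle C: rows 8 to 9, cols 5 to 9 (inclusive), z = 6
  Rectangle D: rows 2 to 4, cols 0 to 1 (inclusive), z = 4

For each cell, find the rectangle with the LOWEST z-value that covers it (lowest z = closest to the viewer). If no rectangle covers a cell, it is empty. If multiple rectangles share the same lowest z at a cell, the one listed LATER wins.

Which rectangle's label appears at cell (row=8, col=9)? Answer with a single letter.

Check cell (8,9):
  A: rows 7-8 cols 2-5 -> outside (col miss)
  B: rows 6-8 cols 9-10 z=1 -> covers; best now B (z=1)
  C: rows 8-9 cols 5-9 z=6 -> covers; best now B (z=1)
  D: rows 2-4 cols 0-1 -> outside (row miss)
Winner: B at z=1

Answer: B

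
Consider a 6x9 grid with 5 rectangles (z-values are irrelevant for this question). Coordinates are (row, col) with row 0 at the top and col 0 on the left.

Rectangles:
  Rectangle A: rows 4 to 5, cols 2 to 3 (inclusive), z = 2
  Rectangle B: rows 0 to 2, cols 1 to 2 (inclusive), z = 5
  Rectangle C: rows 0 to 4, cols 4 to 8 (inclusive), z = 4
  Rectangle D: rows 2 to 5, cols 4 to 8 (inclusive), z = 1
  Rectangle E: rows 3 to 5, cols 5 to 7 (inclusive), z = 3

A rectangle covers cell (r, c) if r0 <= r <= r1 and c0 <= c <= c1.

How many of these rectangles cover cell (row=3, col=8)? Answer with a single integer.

Check cell (3,8):
  A: rows 4-5 cols 2-3 -> outside (row miss)
  B: rows 0-2 cols 1-2 -> outside (row miss)
  C: rows 0-4 cols 4-8 -> covers
  D: rows 2-5 cols 4-8 -> covers
  E: rows 3-5 cols 5-7 -> outside (col miss)
Count covering = 2

Answer: 2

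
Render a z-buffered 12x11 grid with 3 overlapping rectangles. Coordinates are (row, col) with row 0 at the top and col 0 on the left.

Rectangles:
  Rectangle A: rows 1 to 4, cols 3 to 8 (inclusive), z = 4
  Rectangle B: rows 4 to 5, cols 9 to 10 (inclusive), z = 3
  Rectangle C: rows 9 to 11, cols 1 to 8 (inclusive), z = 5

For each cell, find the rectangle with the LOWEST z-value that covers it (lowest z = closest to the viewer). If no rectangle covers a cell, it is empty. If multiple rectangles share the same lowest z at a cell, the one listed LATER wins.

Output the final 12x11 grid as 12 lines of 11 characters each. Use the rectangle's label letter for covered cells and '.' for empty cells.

...........
...AAAAAA..
...AAAAAA..
...AAAAAA..
...AAAAAABB
.........BB
...........
...........
...........
.CCCCCCCC..
.CCCCCCCC..
.CCCCCCCC..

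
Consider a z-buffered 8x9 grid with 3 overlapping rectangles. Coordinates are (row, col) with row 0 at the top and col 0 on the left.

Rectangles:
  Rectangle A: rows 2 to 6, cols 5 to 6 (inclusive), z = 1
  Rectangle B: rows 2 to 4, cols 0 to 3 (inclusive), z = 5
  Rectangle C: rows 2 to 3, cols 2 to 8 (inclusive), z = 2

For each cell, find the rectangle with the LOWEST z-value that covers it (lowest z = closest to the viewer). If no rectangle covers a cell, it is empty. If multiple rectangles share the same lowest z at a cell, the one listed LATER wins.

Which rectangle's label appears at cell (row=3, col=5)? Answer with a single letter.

Answer: A

Derivation:
Check cell (3,5):
  A: rows 2-6 cols 5-6 z=1 -> covers; best now A (z=1)
  B: rows 2-4 cols 0-3 -> outside (col miss)
  C: rows 2-3 cols 2-8 z=2 -> covers; best now A (z=1)
Winner: A at z=1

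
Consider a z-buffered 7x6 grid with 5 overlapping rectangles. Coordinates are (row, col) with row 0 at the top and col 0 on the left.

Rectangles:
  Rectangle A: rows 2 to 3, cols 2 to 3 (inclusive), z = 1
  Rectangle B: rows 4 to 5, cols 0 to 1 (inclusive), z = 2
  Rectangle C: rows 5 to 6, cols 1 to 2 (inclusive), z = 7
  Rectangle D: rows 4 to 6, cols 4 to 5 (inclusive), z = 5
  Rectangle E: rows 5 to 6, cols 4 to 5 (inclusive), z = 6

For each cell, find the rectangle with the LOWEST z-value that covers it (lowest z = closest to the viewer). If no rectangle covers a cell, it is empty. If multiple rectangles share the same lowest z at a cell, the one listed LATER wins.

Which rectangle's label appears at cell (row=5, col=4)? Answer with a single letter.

Check cell (5,4):
  A: rows 2-3 cols 2-3 -> outside (row miss)
  B: rows 4-5 cols 0-1 -> outside (col miss)
  C: rows 5-6 cols 1-2 -> outside (col miss)
  D: rows 4-6 cols 4-5 z=5 -> covers; best now D (z=5)
  E: rows 5-6 cols 4-5 z=6 -> covers; best now D (z=5)
Winner: D at z=5

Answer: D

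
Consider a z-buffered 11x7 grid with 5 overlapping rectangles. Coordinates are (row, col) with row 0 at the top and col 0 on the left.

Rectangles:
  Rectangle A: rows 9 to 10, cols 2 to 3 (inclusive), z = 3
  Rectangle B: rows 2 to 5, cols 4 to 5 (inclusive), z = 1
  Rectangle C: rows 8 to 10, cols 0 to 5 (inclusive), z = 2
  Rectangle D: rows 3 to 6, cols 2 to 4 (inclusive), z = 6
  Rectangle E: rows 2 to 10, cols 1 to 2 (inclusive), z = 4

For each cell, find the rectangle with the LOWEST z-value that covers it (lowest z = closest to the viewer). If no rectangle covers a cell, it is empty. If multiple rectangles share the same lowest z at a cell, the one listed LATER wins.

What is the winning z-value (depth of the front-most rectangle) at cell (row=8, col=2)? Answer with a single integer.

Check cell (8,2):
  A: rows 9-10 cols 2-3 -> outside (row miss)
  B: rows 2-5 cols 4-5 -> outside (row miss)
  C: rows 8-10 cols 0-5 z=2 -> covers; best now C (z=2)
  D: rows 3-6 cols 2-4 -> outside (row miss)
  E: rows 2-10 cols 1-2 z=4 -> covers; best now C (z=2)
Winner: C at z=2

Answer: 2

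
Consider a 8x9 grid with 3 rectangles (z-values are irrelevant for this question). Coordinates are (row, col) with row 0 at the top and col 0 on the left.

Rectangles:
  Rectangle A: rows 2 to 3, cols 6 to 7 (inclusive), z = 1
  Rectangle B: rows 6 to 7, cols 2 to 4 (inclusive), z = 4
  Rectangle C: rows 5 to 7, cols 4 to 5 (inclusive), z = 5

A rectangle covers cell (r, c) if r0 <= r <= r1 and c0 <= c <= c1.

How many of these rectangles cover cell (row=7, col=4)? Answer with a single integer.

Check cell (7,4):
  A: rows 2-3 cols 6-7 -> outside (row miss)
  B: rows 6-7 cols 2-4 -> covers
  C: rows 5-7 cols 4-5 -> covers
Count covering = 2

Answer: 2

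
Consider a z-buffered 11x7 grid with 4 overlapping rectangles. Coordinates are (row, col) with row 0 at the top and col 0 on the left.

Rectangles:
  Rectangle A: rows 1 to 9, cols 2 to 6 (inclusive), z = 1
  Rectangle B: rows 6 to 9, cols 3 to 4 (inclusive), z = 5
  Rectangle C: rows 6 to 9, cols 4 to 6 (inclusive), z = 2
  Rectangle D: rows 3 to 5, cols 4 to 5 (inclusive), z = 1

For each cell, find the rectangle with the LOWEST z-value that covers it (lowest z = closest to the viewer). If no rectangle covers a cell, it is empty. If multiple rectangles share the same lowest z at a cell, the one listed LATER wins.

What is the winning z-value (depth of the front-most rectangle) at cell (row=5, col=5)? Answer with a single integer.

Check cell (5,5):
  A: rows 1-9 cols 2-6 z=1 -> covers; best now A (z=1)
  B: rows 6-9 cols 3-4 -> outside (row miss)
  C: rows 6-9 cols 4-6 -> outside (row miss)
  D: rows 3-5 cols 4-5 z=1 -> covers; best now D (z=1)
Winner: D at z=1

Answer: 1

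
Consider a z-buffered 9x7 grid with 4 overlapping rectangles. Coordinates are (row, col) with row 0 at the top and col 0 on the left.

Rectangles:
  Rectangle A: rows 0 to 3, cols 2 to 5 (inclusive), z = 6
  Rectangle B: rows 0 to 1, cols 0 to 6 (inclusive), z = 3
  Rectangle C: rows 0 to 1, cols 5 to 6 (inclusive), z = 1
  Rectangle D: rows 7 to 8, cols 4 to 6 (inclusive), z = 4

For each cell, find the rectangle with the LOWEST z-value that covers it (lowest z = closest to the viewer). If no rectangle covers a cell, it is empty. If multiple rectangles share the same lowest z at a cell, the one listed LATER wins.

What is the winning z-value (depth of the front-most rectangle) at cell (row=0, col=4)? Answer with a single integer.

Check cell (0,4):
  A: rows 0-3 cols 2-5 z=6 -> covers; best now A (z=6)
  B: rows 0-1 cols 0-6 z=3 -> covers; best now B (z=3)
  C: rows 0-1 cols 5-6 -> outside (col miss)
  D: rows 7-8 cols 4-6 -> outside (row miss)
Winner: B at z=3

Answer: 3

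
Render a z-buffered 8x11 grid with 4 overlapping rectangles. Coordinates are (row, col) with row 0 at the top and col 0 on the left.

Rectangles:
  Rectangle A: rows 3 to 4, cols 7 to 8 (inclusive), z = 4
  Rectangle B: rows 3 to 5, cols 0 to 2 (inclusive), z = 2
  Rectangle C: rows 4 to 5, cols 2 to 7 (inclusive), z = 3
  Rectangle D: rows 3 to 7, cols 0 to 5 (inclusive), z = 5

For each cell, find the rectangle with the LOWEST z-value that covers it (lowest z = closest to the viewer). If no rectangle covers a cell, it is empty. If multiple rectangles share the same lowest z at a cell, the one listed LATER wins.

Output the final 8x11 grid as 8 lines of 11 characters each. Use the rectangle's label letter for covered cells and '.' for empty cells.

...........
...........
...........
BBBDDD.AA..
BBBCCCCCA..
BBBCCCCC...
DDDDDD.....
DDDDDD.....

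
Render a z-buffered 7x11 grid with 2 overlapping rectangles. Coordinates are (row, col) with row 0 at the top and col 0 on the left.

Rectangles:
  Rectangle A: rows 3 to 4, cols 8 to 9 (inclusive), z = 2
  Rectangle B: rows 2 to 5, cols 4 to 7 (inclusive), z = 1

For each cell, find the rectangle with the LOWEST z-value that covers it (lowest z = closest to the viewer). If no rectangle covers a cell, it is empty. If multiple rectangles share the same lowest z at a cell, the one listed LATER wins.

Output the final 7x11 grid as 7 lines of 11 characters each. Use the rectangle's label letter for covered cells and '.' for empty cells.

...........
...........
....BBBB...
....BBBBAA.
....BBBBAA.
....BBBB...
...........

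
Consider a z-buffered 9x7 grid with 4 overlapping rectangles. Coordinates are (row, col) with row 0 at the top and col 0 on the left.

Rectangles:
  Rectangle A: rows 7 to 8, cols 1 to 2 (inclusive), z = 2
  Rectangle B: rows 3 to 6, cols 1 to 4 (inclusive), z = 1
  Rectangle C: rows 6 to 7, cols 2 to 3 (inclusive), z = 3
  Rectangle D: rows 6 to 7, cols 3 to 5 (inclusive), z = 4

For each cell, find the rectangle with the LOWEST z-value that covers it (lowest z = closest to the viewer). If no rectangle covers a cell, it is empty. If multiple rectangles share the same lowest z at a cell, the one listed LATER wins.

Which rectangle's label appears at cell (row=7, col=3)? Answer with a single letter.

Check cell (7,3):
  A: rows 7-8 cols 1-2 -> outside (col miss)
  B: rows 3-6 cols 1-4 -> outside (row miss)
  C: rows 6-7 cols 2-3 z=3 -> covers; best now C (z=3)
  D: rows 6-7 cols 3-5 z=4 -> covers; best now C (z=3)
Winner: C at z=3

Answer: C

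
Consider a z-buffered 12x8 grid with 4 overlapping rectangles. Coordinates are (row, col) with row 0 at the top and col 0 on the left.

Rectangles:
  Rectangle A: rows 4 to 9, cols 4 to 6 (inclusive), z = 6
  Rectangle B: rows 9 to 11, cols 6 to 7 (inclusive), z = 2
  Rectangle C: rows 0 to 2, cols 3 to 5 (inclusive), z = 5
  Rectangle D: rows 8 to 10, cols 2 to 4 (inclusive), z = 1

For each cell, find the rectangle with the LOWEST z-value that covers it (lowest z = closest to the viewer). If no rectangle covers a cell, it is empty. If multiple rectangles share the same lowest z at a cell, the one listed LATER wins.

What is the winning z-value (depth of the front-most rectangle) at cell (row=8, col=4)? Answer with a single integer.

Check cell (8,4):
  A: rows 4-9 cols 4-6 z=6 -> covers; best now A (z=6)
  B: rows 9-11 cols 6-7 -> outside (row miss)
  C: rows 0-2 cols 3-5 -> outside (row miss)
  D: rows 8-10 cols 2-4 z=1 -> covers; best now D (z=1)
Winner: D at z=1

Answer: 1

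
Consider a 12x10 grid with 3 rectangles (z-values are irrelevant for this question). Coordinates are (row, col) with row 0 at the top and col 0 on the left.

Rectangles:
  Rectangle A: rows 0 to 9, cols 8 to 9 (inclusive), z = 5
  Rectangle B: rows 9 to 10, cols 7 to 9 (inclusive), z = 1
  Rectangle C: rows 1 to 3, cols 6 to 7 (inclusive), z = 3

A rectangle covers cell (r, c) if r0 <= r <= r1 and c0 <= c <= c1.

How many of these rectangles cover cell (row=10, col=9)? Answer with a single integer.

Check cell (10,9):
  A: rows 0-9 cols 8-9 -> outside (row miss)
  B: rows 9-10 cols 7-9 -> covers
  C: rows 1-3 cols 6-7 -> outside (row miss)
Count covering = 1

Answer: 1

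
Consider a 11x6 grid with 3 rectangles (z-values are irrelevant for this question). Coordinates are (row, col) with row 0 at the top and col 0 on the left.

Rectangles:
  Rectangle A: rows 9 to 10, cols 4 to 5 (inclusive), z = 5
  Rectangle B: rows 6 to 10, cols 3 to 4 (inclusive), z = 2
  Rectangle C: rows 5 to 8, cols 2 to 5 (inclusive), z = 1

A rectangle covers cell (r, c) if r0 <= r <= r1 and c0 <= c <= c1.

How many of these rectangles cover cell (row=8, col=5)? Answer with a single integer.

Answer: 1

Derivation:
Check cell (8,5):
  A: rows 9-10 cols 4-5 -> outside (row miss)
  B: rows 6-10 cols 3-4 -> outside (col miss)
  C: rows 5-8 cols 2-5 -> covers
Count covering = 1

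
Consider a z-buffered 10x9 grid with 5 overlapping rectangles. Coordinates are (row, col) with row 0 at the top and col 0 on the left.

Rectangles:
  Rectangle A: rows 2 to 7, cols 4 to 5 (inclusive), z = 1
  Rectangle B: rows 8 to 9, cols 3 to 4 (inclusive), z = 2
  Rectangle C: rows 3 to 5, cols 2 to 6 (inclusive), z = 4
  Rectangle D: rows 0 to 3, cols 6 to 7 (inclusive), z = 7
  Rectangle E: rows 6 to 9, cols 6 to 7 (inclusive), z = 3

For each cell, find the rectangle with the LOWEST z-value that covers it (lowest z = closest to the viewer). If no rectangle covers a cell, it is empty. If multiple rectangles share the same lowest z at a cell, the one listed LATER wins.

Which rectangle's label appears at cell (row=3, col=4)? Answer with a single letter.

Check cell (3,4):
  A: rows 2-7 cols 4-5 z=1 -> covers; best now A (z=1)
  B: rows 8-9 cols 3-4 -> outside (row miss)
  C: rows 3-5 cols 2-6 z=4 -> covers; best now A (z=1)
  D: rows 0-3 cols 6-7 -> outside (col miss)
  E: rows 6-9 cols 6-7 -> outside (row miss)
Winner: A at z=1

Answer: A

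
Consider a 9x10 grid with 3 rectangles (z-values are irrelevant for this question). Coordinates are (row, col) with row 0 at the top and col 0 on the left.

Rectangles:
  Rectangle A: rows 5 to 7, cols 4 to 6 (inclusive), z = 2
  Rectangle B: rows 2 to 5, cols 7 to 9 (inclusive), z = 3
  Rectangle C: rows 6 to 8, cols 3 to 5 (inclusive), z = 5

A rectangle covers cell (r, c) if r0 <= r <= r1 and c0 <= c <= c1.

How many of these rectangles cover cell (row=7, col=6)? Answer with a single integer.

Answer: 1

Derivation:
Check cell (7,6):
  A: rows 5-7 cols 4-6 -> covers
  B: rows 2-5 cols 7-9 -> outside (row miss)
  C: rows 6-8 cols 3-5 -> outside (col miss)
Count covering = 1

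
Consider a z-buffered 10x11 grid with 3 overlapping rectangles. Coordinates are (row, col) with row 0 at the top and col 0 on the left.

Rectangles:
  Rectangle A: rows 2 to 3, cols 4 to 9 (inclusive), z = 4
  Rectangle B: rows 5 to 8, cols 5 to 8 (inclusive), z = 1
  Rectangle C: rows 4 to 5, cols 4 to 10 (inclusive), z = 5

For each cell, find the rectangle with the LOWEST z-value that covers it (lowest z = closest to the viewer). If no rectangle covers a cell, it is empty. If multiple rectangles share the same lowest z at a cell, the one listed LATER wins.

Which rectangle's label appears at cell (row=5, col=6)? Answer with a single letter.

Answer: B

Derivation:
Check cell (5,6):
  A: rows 2-3 cols 4-9 -> outside (row miss)
  B: rows 5-8 cols 5-8 z=1 -> covers; best now B (z=1)
  C: rows 4-5 cols 4-10 z=5 -> covers; best now B (z=1)
Winner: B at z=1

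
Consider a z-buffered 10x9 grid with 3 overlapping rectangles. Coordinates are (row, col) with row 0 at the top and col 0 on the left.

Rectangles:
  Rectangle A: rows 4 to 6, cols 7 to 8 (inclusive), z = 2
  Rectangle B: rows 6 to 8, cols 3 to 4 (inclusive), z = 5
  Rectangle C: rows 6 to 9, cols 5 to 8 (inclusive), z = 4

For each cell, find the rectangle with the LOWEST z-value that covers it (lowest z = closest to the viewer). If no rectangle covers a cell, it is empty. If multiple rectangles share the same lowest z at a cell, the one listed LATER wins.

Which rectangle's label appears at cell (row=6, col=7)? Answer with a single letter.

Answer: A

Derivation:
Check cell (6,7):
  A: rows 4-6 cols 7-8 z=2 -> covers; best now A (z=2)
  B: rows 6-8 cols 3-4 -> outside (col miss)
  C: rows 6-9 cols 5-8 z=4 -> covers; best now A (z=2)
Winner: A at z=2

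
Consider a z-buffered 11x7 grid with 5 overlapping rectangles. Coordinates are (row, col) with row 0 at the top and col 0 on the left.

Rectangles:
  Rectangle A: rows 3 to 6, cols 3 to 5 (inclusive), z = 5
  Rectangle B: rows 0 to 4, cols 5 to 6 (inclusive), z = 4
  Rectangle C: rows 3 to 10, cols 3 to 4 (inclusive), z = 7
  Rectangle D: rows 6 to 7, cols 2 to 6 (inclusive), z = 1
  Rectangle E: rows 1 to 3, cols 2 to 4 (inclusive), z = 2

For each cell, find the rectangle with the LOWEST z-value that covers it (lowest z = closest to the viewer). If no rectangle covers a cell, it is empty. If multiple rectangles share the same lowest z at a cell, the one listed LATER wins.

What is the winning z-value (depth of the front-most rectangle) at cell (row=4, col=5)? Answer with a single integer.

Answer: 4

Derivation:
Check cell (4,5):
  A: rows 3-6 cols 3-5 z=5 -> covers; best now A (z=5)
  B: rows 0-4 cols 5-6 z=4 -> covers; best now B (z=4)
  C: rows 3-10 cols 3-4 -> outside (col miss)
  D: rows 6-7 cols 2-6 -> outside (row miss)
  E: rows 1-3 cols 2-4 -> outside (row miss)
Winner: B at z=4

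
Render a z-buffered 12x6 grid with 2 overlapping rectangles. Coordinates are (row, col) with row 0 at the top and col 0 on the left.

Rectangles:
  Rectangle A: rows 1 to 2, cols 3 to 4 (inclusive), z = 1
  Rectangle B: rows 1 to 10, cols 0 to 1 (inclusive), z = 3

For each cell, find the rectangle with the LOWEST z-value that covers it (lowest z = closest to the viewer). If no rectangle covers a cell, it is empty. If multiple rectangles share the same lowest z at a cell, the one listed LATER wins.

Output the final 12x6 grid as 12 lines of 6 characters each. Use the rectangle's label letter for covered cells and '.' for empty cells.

......
BB.AA.
BB.AA.
BB....
BB....
BB....
BB....
BB....
BB....
BB....
BB....
......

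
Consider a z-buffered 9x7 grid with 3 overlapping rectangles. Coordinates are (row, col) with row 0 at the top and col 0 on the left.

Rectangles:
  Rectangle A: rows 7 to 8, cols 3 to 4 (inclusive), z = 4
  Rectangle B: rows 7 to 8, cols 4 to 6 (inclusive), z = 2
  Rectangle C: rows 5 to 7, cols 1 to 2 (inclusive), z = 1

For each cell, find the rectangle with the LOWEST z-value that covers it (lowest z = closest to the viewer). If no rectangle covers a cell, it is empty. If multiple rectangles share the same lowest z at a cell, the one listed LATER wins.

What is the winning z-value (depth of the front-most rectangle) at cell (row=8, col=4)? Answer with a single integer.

Check cell (8,4):
  A: rows 7-8 cols 3-4 z=4 -> covers; best now A (z=4)
  B: rows 7-8 cols 4-6 z=2 -> covers; best now B (z=2)
  C: rows 5-7 cols 1-2 -> outside (row miss)
Winner: B at z=2

Answer: 2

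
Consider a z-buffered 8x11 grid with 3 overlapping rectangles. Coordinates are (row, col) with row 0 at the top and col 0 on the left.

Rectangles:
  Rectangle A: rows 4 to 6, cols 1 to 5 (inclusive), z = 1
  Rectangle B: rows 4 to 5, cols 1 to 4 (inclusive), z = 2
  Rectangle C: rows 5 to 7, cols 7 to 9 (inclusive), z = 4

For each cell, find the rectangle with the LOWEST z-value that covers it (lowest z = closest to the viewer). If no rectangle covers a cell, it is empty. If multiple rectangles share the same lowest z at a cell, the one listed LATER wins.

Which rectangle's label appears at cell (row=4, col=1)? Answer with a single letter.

Answer: A

Derivation:
Check cell (4,1):
  A: rows 4-6 cols 1-5 z=1 -> covers; best now A (z=1)
  B: rows 4-5 cols 1-4 z=2 -> covers; best now A (z=1)
  C: rows 5-7 cols 7-9 -> outside (row miss)
Winner: A at z=1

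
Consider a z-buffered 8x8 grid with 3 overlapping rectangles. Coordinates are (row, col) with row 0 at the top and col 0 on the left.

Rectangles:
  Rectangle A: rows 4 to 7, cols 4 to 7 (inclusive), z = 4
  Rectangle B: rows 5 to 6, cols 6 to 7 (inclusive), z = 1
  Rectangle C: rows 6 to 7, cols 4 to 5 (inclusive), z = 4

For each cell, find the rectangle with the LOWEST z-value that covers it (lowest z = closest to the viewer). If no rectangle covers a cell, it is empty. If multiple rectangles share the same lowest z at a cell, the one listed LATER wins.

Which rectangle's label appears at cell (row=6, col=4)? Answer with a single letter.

Answer: C

Derivation:
Check cell (6,4):
  A: rows 4-7 cols 4-7 z=4 -> covers; best now A (z=4)
  B: rows 5-6 cols 6-7 -> outside (col miss)
  C: rows 6-7 cols 4-5 z=4 -> covers; best now C (z=4)
Winner: C at z=4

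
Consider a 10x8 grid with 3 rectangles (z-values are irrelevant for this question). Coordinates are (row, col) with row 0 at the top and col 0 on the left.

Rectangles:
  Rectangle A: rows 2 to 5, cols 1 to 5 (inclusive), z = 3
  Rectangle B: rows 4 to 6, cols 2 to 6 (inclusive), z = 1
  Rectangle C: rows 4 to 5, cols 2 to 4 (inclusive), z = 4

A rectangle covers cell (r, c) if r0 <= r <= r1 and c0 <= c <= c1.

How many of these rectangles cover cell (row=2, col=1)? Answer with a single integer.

Answer: 1

Derivation:
Check cell (2,1):
  A: rows 2-5 cols 1-5 -> covers
  B: rows 4-6 cols 2-6 -> outside (row miss)
  C: rows 4-5 cols 2-4 -> outside (row miss)
Count covering = 1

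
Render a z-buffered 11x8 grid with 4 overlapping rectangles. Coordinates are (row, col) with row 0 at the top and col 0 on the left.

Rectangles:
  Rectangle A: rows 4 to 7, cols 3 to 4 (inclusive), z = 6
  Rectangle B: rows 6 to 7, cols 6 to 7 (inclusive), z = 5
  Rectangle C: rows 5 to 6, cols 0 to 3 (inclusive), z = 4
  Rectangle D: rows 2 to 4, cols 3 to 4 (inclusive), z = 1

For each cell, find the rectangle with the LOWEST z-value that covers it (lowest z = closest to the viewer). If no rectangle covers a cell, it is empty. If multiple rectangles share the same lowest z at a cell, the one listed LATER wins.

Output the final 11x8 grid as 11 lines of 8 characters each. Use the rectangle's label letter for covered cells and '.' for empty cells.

........
........
...DD...
...DD...
...DD...
CCCCA...
CCCCA.BB
...AA.BB
........
........
........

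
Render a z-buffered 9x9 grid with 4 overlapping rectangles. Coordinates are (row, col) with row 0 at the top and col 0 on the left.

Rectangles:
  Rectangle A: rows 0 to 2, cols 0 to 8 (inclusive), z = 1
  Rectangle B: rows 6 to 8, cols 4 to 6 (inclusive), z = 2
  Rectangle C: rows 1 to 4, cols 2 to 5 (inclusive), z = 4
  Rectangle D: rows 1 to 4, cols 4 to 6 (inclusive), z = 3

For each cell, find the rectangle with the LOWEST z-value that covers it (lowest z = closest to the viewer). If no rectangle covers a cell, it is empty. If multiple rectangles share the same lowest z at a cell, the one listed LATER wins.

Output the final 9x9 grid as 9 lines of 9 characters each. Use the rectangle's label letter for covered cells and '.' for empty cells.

AAAAAAAAA
AAAAAAAAA
AAAAAAAAA
..CCDDD..
..CCDDD..
.........
....BBB..
....BBB..
....BBB..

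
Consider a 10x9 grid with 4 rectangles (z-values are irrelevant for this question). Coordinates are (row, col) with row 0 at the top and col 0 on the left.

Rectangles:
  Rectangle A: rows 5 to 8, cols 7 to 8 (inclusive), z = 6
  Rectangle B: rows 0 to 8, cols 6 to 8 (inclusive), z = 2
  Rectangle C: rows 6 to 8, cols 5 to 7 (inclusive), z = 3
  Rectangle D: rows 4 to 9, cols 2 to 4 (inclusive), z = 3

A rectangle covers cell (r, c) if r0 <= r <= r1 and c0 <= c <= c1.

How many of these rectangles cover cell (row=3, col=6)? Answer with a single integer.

Check cell (3,6):
  A: rows 5-8 cols 7-8 -> outside (row miss)
  B: rows 0-8 cols 6-8 -> covers
  C: rows 6-8 cols 5-7 -> outside (row miss)
  D: rows 4-9 cols 2-4 -> outside (row miss)
Count covering = 1

Answer: 1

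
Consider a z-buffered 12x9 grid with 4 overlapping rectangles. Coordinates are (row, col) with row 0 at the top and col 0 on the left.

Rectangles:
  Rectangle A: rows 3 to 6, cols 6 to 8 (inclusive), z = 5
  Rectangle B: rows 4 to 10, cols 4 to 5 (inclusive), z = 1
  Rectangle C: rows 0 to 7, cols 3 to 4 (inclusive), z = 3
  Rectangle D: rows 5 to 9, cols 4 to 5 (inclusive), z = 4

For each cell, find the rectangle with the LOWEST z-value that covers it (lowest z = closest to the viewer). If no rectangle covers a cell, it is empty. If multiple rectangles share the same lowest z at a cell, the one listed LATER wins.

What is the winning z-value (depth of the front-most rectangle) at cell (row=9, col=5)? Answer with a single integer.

Check cell (9,5):
  A: rows 3-6 cols 6-8 -> outside (row miss)
  B: rows 4-10 cols 4-5 z=1 -> covers; best now B (z=1)
  C: rows 0-7 cols 3-4 -> outside (row miss)
  D: rows 5-9 cols 4-5 z=4 -> covers; best now B (z=1)
Winner: B at z=1

Answer: 1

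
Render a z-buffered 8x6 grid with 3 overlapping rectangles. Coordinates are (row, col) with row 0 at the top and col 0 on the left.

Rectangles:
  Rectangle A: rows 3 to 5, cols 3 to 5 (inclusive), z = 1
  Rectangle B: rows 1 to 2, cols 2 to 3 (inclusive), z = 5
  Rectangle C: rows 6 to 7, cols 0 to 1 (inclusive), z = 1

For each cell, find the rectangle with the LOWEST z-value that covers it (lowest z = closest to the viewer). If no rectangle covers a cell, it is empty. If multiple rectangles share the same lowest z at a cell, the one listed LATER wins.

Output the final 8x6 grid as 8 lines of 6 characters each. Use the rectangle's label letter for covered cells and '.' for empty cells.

......
..BB..
..BB..
...AAA
...AAA
...AAA
CC....
CC....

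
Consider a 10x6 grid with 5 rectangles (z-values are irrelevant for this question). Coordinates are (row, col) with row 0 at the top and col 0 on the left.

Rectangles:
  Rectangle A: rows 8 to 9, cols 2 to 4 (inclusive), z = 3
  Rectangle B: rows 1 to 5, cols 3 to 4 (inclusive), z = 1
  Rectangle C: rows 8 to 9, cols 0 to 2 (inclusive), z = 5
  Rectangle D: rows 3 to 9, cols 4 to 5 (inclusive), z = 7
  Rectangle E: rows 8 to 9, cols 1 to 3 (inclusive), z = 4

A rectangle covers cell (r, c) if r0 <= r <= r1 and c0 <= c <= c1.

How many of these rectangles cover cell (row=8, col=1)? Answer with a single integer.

Answer: 2

Derivation:
Check cell (8,1):
  A: rows 8-9 cols 2-4 -> outside (col miss)
  B: rows 1-5 cols 3-4 -> outside (row miss)
  C: rows 8-9 cols 0-2 -> covers
  D: rows 3-9 cols 4-5 -> outside (col miss)
  E: rows 8-9 cols 1-3 -> covers
Count covering = 2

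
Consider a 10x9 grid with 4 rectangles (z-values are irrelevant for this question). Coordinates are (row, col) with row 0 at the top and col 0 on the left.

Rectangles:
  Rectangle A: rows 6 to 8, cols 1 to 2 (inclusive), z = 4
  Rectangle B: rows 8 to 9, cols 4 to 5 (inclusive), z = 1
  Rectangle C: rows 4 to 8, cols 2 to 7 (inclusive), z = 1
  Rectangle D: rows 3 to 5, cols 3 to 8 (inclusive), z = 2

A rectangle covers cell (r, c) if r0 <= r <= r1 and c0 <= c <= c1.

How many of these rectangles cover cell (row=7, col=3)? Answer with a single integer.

Answer: 1

Derivation:
Check cell (7,3):
  A: rows 6-8 cols 1-2 -> outside (col miss)
  B: rows 8-9 cols 4-5 -> outside (row miss)
  C: rows 4-8 cols 2-7 -> covers
  D: rows 3-5 cols 3-8 -> outside (row miss)
Count covering = 1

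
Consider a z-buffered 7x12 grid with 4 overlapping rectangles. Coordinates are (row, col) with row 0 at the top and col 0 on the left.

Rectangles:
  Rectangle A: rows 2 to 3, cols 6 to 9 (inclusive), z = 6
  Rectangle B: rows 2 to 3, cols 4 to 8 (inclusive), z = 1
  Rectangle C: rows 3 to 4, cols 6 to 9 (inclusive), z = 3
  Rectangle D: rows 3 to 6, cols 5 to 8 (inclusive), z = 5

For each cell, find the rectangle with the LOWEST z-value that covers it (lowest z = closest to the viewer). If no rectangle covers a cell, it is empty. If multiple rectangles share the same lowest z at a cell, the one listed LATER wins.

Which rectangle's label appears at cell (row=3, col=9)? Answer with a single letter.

Answer: C

Derivation:
Check cell (3,9):
  A: rows 2-3 cols 6-9 z=6 -> covers; best now A (z=6)
  B: rows 2-3 cols 4-8 -> outside (col miss)
  C: rows 3-4 cols 6-9 z=3 -> covers; best now C (z=3)
  D: rows 3-6 cols 5-8 -> outside (col miss)
Winner: C at z=3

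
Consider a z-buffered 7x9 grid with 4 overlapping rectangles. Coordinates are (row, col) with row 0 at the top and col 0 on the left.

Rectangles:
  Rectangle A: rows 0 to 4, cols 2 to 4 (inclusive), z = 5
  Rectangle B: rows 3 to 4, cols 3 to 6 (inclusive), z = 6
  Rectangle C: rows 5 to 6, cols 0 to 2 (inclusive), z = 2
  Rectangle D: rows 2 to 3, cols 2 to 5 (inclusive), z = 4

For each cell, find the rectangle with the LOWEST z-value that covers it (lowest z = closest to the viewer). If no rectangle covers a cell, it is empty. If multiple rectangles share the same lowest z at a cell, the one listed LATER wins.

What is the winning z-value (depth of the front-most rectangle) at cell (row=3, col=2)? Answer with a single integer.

Answer: 4

Derivation:
Check cell (3,2):
  A: rows 0-4 cols 2-4 z=5 -> covers; best now A (z=5)
  B: rows 3-4 cols 3-6 -> outside (col miss)
  C: rows 5-6 cols 0-2 -> outside (row miss)
  D: rows 2-3 cols 2-5 z=4 -> covers; best now D (z=4)
Winner: D at z=4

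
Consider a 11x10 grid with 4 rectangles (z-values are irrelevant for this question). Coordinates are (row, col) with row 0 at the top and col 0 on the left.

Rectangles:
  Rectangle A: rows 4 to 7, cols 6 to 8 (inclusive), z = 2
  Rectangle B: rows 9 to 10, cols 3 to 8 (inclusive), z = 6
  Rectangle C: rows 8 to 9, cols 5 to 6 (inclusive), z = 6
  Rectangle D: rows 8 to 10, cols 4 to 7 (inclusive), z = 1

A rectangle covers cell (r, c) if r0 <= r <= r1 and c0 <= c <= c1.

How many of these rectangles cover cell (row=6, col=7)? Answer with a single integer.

Check cell (6,7):
  A: rows 4-7 cols 6-8 -> covers
  B: rows 9-10 cols 3-8 -> outside (row miss)
  C: rows 8-9 cols 5-6 -> outside (row miss)
  D: rows 8-10 cols 4-7 -> outside (row miss)
Count covering = 1

Answer: 1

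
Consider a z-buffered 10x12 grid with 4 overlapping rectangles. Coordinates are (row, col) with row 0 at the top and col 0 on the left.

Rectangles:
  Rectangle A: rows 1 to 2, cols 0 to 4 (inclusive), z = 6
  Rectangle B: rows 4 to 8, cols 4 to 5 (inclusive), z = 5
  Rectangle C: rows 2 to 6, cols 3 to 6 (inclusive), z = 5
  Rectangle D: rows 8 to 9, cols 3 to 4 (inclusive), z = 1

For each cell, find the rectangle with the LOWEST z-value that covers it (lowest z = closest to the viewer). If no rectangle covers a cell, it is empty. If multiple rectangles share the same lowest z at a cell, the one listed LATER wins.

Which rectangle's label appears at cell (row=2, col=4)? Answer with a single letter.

Answer: C

Derivation:
Check cell (2,4):
  A: rows 1-2 cols 0-4 z=6 -> covers; best now A (z=6)
  B: rows 4-8 cols 4-5 -> outside (row miss)
  C: rows 2-6 cols 3-6 z=5 -> covers; best now C (z=5)
  D: rows 8-9 cols 3-4 -> outside (row miss)
Winner: C at z=5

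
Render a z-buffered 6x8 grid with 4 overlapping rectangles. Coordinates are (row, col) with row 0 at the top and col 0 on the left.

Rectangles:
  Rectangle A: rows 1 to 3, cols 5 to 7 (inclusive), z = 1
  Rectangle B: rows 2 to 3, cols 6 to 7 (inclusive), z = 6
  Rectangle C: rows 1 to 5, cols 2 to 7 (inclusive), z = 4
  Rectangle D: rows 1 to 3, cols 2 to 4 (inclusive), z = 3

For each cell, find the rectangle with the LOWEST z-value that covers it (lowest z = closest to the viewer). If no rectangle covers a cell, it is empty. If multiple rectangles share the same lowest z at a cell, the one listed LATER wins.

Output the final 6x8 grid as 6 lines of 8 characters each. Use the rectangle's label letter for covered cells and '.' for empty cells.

........
..DDDAAA
..DDDAAA
..DDDAAA
..CCCCCC
..CCCCCC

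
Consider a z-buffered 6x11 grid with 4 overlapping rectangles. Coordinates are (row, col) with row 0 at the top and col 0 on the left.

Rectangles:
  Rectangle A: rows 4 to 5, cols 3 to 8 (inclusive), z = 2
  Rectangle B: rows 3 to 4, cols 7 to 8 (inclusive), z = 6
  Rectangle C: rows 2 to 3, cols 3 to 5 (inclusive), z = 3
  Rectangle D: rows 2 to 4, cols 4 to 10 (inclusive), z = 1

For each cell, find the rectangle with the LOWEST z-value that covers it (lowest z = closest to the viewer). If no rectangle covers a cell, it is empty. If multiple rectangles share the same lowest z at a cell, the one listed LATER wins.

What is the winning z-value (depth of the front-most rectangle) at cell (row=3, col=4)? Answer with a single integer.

Check cell (3,4):
  A: rows 4-5 cols 3-8 -> outside (row miss)
  B: rows 3-4 cols 7-8 -> outside (col miss)
  C: rows 2-3 cols 3-5 z=3 -> covers; best now C (z=3)
  D: rows 2-4 cols 4-10 z=1 -> covers; best now D (z=1)
Winner: D at z=1

Answer: 1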